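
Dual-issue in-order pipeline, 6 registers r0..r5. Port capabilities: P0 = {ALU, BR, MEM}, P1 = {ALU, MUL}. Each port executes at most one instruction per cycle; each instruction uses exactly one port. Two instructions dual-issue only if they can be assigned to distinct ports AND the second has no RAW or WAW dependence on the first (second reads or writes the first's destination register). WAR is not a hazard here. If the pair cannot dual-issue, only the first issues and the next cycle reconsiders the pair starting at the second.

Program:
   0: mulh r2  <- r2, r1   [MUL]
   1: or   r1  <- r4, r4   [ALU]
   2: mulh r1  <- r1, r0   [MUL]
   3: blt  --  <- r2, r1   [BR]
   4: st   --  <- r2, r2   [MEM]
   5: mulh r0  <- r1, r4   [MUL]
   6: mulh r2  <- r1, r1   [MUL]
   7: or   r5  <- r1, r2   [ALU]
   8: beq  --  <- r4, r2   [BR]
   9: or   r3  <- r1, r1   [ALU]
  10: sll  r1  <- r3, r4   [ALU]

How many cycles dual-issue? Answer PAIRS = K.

PAIRS = 3

#0 head=0: mulh.MUL/or.ALU i0&i1 2-wide
#1 head=2: mulh.MUL i2 RAW r1
#2 head=3: blt.BR i3 no-port BR/MEM
#3 head=4: st.MEM/mulh.MUL i4&i5 2-wide
#4 head=6: mulh.MUL i6 RAW r2
#5 head=7: or.ALU/beq.BR i7&i8 2-wide
#6 head=9: or.ALU i9 RAW r3
#7 head=10: sll.ALU i10 tail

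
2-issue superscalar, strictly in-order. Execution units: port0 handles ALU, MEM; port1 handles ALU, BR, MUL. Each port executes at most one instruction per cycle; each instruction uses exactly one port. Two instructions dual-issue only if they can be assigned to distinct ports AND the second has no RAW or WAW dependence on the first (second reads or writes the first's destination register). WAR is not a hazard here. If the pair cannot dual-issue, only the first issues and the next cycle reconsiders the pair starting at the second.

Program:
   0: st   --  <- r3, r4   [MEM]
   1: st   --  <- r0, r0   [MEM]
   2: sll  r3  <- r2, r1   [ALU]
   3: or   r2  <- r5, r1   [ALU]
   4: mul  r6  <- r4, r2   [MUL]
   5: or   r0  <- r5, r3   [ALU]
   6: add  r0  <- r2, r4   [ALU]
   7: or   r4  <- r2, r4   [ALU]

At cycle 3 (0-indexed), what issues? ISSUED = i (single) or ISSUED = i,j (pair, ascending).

0. st @i0  | no-port MEM/MEM
1. st;sll @i1+i2  | dual
2. or @i3  | RAW r2
3. mul;or @i4+i5  | dual
4. add;or @i6+i7  | dual

ISSUED = 4,5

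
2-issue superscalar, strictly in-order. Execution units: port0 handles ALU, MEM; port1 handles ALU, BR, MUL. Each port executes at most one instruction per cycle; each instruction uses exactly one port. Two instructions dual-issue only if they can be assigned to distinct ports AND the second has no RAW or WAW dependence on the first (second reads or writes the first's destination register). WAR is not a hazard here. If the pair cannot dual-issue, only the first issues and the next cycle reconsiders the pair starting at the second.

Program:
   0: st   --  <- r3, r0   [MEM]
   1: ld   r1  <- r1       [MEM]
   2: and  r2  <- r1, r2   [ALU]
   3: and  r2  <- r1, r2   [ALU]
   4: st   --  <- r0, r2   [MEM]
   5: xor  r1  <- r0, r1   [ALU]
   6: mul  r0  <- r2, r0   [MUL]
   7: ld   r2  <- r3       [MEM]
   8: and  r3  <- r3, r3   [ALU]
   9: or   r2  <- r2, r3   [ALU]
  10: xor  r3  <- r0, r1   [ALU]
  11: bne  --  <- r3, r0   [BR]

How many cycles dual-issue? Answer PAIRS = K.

c0: i0 st  no-port MEM/MEM
c1: i1 ld  RAW r1
c2: i2 and  RAW+WAW r2
c3: i3 and  RAW r2
c4: i4,i5 st/xor  dual
c5: i6,i7 mul/ld  dual
c6: i8 and  RAW r3
c7: i9,i10 or/xor  dual
c8: i11 bne  tail

PAIRS = 3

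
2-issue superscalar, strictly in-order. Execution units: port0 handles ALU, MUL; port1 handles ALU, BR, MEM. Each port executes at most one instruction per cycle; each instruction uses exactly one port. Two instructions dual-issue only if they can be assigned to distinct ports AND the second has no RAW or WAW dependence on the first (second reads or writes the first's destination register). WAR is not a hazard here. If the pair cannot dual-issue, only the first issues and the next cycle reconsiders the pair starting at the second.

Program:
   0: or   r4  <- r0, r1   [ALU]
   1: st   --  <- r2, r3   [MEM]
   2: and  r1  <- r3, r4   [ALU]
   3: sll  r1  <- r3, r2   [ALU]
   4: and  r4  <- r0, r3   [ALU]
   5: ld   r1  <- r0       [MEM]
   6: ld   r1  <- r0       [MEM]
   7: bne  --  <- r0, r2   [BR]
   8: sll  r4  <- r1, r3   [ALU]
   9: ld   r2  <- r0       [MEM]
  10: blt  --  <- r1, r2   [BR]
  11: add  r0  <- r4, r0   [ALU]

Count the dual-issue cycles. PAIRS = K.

[0] i0/i1  or.ALU+st.MEM  -- pair
[1] i2  and.ALU  -- WAW r1
[2] i3/i4  sll.ALU+and.ALU  -- pair
[3] i5  ld.MEM  -- no-port MEM/MEM
[4] i6  ld.MEM  -- no-port MEM/BR
[5] i7/i8  bne.BR+sll.ALU  -- pair
[6] i9  ld.MEM  -- no-port MEM/BR
[7] i10/i11  blt.BR+add.ALU  -- pair

PAIRS = 4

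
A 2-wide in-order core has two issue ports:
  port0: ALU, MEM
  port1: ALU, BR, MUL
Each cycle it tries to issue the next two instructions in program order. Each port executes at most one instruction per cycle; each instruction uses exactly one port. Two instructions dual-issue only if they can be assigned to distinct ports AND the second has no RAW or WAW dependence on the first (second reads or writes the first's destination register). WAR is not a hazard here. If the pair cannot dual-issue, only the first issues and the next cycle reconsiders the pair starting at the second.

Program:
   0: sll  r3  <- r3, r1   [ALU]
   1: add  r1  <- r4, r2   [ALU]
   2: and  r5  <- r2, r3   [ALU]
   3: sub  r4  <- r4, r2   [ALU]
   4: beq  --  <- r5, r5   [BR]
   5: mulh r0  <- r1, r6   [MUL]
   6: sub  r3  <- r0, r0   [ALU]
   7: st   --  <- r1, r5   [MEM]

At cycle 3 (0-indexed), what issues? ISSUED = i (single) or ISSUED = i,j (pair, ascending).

0. sll.ALU add.ALU @i0+i1  | 2-wide
1. and.ALU sub.ALU @i2+i3  | 2-wide
2. beq.BR @i4  | no-port BR/MUL
3. mulh.MUL @i5  | RAW r0
4. sub.ALU st.MEM @i6+i7  | 2-wide

ISSUED = 5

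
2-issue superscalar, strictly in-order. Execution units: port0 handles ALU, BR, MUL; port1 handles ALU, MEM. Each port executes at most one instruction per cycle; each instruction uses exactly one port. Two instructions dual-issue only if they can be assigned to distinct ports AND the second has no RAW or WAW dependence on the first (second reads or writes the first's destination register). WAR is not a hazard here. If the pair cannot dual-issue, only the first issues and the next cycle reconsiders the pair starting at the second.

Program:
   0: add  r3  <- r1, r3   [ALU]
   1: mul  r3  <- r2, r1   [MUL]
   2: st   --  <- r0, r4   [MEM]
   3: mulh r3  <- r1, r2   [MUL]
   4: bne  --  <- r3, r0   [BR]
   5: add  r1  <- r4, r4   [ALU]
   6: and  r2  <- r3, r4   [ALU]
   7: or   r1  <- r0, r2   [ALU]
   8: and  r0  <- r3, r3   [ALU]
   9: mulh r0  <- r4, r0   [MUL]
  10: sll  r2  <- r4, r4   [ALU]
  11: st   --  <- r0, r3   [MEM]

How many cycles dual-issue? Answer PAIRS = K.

PAIRS = 4

#0 head=0: add i0 WAW r3
#1 head=1: mul+st i1&i2 dual
#2 head=3: mulh i3 no-port MUL/BR
#3 head=4: bne+add i4&i5 dual
#4 head=6: and i6 RAW r2
#5 head=7: or+and i7&i8 dual
#6 head=9: mulh+sll i9&i10 dual
#7 head=11: st i11 tail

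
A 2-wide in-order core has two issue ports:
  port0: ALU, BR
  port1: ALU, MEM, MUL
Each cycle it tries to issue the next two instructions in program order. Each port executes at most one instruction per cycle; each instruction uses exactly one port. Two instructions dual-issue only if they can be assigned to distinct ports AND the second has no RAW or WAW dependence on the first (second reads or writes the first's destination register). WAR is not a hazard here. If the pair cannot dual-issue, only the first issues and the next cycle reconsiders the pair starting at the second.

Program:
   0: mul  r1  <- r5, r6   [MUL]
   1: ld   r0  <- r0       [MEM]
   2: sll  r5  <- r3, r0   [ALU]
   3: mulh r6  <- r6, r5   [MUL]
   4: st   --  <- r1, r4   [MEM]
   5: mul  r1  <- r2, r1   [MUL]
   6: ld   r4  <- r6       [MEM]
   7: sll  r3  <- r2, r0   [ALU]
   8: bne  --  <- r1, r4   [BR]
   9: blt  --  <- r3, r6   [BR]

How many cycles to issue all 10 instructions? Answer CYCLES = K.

CYCLES = 9

[0] i0  mul.MUL  -- no-port MUL/MEM
[1] i1  ld.MEM  -- RAW r0
[2] i2  sll.ALU  -- RAW r5
[3] i3  mulh.MUL  -- no-port MUL/MEM
[4] i4  st.MEM  -- no-port MEM/MUL
[5] i5  mul.MUL  -- no-port MUL/MEM
[6] i6&i7  ld.MEM/sll.ALU  -- 2-wide
[7] i8  bne.BR  -- no-port BR/BR
[8] i9  blt.BR  -- tail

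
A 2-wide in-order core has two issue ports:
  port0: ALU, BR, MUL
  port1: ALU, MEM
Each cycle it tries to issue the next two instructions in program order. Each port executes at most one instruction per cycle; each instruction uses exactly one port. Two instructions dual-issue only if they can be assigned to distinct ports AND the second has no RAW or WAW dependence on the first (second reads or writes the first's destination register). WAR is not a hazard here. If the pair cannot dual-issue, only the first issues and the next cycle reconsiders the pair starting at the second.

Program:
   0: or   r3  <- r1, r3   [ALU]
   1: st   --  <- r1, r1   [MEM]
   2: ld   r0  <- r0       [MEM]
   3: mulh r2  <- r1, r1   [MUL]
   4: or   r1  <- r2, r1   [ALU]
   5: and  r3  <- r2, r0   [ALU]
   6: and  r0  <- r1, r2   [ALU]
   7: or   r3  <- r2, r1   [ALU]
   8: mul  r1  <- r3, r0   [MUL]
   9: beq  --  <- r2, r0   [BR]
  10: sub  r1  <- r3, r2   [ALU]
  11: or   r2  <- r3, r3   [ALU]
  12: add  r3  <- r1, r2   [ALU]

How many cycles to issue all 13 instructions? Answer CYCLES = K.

t=0 i0,i1:or st ; dual
t=1 i2,i3:ld mulh ; dual
t=2 i4,i5:or and ; dual
t=3 i6,i7:and or ; dual
t=4 i8:mul ; no-port MUL/BR
t=5 i9,i10:beq sub ; dual
t=6 i11:or ; RAW r2
t=7 i12:add ; tail

CYCLES = 8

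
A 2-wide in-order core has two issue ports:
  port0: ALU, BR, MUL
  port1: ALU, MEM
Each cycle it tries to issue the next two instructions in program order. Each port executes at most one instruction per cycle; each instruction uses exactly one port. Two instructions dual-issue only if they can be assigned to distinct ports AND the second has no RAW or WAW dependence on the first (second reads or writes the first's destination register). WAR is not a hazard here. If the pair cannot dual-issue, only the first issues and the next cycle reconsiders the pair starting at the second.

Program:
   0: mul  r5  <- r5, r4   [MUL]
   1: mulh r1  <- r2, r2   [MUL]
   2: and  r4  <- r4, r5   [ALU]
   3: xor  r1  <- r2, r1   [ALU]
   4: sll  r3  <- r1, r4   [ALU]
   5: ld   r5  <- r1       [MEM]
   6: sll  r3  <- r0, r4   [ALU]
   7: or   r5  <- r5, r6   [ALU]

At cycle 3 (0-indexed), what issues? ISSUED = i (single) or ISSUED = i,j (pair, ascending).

ISSUED = 4,5

c0: i0 mul  no-port MUL/MUL
c1: i1/i2 mulh+and  dual
c2: i3 xor  RAW r1
c3: i4/i5 sll+ld  dual
c4: i6/i7 sll+or  dual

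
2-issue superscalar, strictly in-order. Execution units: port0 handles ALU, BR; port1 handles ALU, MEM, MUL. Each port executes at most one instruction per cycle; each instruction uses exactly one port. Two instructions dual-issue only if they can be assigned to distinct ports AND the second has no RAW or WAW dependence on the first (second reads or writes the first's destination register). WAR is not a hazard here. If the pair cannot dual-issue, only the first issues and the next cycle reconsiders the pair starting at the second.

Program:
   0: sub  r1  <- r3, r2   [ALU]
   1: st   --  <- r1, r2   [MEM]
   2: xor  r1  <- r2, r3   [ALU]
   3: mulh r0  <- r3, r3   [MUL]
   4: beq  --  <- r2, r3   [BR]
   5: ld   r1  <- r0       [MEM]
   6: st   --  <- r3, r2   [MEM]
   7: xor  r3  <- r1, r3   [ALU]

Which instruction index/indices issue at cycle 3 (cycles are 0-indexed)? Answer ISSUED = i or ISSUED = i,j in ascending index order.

ISSUED = 5

c0: i0 sub  RAW r1
c1: i1,i2 st+xor  2-wide
c2: i3,i4 mulh+beq  2-wide
c3: i5 ld  no-port MEM/MEM
c4: i6,i7 st+xor  2-wide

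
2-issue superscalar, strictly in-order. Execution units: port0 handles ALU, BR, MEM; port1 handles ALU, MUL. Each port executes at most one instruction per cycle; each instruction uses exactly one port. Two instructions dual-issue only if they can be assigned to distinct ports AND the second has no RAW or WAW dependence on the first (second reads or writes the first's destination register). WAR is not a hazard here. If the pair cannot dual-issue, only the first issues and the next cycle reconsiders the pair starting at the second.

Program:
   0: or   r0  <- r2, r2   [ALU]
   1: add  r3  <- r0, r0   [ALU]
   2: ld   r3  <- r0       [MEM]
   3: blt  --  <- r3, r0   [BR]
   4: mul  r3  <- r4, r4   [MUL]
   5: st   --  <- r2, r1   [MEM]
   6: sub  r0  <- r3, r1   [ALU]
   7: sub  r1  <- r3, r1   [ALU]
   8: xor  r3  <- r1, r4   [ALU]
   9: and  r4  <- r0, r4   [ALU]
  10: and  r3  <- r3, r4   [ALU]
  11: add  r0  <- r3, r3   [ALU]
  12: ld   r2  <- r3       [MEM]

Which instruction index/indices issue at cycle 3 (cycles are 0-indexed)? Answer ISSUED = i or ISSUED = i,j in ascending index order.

[0] i0  or  -- RAW r0
[1] i1  add  -- WAW r3
[2] i2  ld  -- no-port MEM/BR
[3] i3+i4  blt mul  -- dual
[4] i5+i6  st sub  -- dual
[5] i7  sub  -- RAW r1
[6] i8+i9  xor and  -- dual
[7] i10  and  -- RAW r3
[8] i11+i12  add ld  -- dual

ISSUED = 3,4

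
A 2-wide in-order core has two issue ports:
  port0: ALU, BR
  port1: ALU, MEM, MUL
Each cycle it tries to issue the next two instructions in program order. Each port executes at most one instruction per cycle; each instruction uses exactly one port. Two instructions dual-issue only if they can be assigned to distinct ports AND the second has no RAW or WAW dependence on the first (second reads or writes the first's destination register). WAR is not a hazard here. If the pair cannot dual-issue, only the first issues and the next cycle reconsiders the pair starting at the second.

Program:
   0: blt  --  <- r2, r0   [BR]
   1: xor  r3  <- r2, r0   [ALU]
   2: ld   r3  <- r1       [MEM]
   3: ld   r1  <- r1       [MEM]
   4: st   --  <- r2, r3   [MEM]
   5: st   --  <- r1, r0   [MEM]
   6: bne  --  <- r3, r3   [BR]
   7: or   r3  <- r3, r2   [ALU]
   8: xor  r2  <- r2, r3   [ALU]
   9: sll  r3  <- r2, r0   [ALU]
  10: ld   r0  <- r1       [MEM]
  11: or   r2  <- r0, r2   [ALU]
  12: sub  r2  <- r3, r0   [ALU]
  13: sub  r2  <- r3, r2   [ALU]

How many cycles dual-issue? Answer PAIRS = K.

0. blt/xor @i0&i1  | dual
1. ld @i2  | no-port MEM/MEM
2. ld @i3  | no-port MEM/MEM
3. st @i4  | no-port MEM/MEM
4. st/bne @i5&i6  | dual
5. or @i7  | RAW r3
6. xor @i8  | RAW r2
7. sll/ld @i9&i10  | dual
8. or @i11  | WAW r2
9. sub @i12  | RAW+WAW r2
10. sub @i13  | tail

PAIRS = 3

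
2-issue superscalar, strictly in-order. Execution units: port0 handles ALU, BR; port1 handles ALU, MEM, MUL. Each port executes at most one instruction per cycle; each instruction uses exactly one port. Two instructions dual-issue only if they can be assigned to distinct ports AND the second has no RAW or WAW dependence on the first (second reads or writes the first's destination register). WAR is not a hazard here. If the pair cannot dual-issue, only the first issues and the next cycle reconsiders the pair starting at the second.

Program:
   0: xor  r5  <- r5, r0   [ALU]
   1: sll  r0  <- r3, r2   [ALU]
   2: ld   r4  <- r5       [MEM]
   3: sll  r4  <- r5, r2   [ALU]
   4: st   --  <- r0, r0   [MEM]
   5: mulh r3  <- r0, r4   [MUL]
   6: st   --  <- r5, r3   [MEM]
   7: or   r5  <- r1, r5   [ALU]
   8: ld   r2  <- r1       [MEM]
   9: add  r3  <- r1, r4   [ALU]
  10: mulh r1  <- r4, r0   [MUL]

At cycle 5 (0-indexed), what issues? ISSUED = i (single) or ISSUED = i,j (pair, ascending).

#0 head=0: xor;sll i0/i1 dual
#1 head=2: ld i2 WAW r4
#2 head=3: sll;st i3/i4 dual
#3 head=5: mulh i5 no-port MUL/MEM
#4 head=6: st;or i6/i7 dual
#5 head=8: ld;add i8/i9 dual
#6 head=10: mulh i10 tail

ISSUED = 8,9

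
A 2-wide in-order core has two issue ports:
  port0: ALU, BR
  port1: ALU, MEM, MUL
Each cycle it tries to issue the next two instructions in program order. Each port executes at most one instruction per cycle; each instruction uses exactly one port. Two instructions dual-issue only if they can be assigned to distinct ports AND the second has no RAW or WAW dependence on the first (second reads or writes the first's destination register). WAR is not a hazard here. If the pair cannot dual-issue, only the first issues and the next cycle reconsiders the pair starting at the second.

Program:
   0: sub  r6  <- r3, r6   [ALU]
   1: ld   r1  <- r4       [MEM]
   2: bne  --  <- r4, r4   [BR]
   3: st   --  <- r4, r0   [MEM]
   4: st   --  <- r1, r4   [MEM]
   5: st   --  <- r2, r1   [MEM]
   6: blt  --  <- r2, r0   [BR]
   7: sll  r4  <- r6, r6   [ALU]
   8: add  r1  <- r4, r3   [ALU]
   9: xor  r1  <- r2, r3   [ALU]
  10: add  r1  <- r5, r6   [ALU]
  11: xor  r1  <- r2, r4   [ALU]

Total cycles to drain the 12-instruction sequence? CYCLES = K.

t=0 i0+i1:sub/ld ; 2-wide
t=1 i2+i3:bne/st ; 2-wide
t=2 i4:st ; no-port MEM/MEM
t=3 i5+i6:st/blt ; 2-wide
t=4 i7:sll ; RAW r4
t=5 i8:add ; WAW r1
t=6 i9:xor ; WAW r1
t=7 i10:add ; WAW r1
t=8 i11:xor ; tail

CYCLES = 9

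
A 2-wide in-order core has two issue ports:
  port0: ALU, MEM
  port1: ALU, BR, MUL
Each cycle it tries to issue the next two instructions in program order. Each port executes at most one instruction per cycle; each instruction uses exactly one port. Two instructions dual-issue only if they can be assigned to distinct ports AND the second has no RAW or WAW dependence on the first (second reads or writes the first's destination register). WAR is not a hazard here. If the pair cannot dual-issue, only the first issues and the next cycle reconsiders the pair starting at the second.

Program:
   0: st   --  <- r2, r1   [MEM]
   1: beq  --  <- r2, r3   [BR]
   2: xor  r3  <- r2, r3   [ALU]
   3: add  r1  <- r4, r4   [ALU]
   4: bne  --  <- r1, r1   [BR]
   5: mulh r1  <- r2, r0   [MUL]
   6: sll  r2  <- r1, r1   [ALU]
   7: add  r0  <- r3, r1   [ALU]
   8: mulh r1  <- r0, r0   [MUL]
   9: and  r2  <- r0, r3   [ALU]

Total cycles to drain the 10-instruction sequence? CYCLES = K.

CYCLES = 6

c0: i0&i1 st beq  pair
c1: i2&i3 xor add  pair
c2: i4 bne  no-port BR/MUL
c3: i5 mulh  RAW r1
c4: i6&i7 sll add  pair
c5: i8&i9 mulh and  pair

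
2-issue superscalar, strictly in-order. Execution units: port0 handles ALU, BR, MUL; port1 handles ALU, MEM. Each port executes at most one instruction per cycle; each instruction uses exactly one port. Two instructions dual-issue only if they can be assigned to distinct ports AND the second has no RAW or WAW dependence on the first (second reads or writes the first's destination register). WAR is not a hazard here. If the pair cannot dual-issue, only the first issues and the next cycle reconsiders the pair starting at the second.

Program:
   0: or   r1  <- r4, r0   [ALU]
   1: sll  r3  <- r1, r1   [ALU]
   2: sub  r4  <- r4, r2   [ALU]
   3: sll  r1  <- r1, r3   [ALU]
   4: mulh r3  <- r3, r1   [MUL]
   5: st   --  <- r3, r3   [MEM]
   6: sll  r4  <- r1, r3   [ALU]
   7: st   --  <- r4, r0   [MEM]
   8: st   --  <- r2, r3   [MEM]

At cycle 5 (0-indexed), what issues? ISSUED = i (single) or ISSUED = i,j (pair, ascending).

ISSUED = 7

[0] i0  or  -- RAW r1
[1] i1,i2  sll;sub  -- dual
[2] i3  sll  -- RAW r1
[3] i4  mulh  -- RAW r3
[4] i5,i6  st;sll  -- dual
[5] i7  st  -- no-port MEM/MEM
[6] i8  st  -- tail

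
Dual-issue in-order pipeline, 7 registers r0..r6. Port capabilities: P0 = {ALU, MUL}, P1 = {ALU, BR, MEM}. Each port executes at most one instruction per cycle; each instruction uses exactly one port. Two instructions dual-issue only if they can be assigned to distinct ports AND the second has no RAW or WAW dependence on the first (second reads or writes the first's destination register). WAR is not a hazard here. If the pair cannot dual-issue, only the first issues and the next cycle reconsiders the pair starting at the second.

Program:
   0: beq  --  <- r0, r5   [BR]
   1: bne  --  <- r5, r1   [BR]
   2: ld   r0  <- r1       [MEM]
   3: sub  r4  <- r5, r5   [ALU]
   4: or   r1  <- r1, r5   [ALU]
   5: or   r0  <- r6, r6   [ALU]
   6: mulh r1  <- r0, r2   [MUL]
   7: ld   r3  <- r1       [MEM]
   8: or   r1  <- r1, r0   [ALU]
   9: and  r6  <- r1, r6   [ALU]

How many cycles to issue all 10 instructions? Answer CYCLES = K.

#0 head=0: beq i0 no-port BR/BR
#1 head=1: bne i1 no-port BR/MEM
#2 head=2: ld;sub i2&i3 pair
#3 head=4: or;or i4&i5 pair
#4 head=6: mulh i6 RAW r1
#5 head=7: ld;or i7&i8 pair
#6 head=9: and i9 tail

CYCLES = 7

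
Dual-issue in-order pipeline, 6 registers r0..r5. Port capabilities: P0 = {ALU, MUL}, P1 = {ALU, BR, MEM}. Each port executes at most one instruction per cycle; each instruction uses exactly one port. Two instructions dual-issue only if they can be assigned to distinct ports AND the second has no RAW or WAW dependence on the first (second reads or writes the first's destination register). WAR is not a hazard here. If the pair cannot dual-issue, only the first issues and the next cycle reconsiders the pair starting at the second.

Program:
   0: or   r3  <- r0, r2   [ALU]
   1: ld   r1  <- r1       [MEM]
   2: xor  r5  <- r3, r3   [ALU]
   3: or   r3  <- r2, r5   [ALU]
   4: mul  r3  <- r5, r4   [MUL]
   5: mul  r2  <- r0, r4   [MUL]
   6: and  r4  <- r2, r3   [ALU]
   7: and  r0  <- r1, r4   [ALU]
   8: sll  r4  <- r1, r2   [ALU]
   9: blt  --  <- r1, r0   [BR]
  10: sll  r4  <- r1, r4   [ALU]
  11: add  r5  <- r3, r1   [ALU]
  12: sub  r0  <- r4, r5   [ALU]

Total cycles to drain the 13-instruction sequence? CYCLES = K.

CYCLES = 10

[0] i0&i1  or.ALU+ld.MEM  -- dual
[1] i2  xor.ALU  -- RAW r5
[2] i3  or.ALU  -- WAW r3
[3] i4  mul.MUL  -- no-port MUL/MUL
[4] i5  mul.MUL  -- RAW r2
[5] i6  and.ALU  -- RAW r4
[6] i7&i8  and.ALU+sll.ALU  -- dual
[7] i9&i10  blt.BR+sll.ALU  -- dual
[8] i11  add.ALU  -- RAW r5
[9] i12  sub.ALU  -- tail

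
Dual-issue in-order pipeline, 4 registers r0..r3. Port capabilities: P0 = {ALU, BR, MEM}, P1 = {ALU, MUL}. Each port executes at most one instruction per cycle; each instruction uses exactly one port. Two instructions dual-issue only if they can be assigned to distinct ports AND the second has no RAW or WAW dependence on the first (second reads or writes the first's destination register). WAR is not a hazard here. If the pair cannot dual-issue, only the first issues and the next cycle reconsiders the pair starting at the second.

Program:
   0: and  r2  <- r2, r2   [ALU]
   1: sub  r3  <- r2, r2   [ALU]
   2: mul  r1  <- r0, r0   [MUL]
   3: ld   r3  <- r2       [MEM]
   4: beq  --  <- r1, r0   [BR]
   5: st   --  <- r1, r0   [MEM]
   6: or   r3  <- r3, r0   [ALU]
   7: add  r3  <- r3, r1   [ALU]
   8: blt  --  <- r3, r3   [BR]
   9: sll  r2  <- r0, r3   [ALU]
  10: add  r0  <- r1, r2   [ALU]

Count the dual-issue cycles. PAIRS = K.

PAIRS = 3

0. and.ALU @i0  | RAW r2
1. sub.ALU/mul.MUL @i1/i2  | dual
2. ld.MEM @i3  | no-port MEM/BR
3. beq.BR @i4  | no-port BR/MEM
4. st.MEM/or.ALU @i5/i6  | dual
5. add.ALU @i7  | RAW r3
6. blt.BR/sll.ALU @i8/i9  | dual
7. add.ALU @i10  | tail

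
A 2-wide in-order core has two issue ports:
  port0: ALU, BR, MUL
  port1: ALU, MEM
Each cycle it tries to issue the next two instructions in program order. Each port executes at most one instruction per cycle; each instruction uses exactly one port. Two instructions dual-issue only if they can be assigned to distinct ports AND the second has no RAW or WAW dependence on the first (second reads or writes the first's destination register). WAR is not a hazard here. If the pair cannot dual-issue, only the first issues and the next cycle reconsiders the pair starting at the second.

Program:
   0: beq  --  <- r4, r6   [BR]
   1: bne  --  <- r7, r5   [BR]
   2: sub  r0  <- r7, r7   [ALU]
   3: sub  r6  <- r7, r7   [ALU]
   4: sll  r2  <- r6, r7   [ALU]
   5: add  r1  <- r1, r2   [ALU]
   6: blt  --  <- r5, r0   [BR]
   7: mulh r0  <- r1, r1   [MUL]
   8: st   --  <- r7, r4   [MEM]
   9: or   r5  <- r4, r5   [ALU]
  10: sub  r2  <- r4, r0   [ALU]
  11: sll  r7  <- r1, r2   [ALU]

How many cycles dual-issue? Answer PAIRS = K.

PAIRS = 4

[0] i0  beq.BR  -- no-port BR/BR
[1] i1+i2  bne.BR;sub.ALU  -- 2-wide
[2] i3  sub.ALU  -- RAW r6
[3] i4  sll.ALU  -- RAW r2
[4] i5+i6  add.ALU;blt.BR  -- 2-wide
[5] i7+i8  mulh.MUL;st.MEM  -- 2-wide
[6] i9+i10  or.ALU;sub.ALU  -- 2-wide
[7] i11  sll.ALU  -- tail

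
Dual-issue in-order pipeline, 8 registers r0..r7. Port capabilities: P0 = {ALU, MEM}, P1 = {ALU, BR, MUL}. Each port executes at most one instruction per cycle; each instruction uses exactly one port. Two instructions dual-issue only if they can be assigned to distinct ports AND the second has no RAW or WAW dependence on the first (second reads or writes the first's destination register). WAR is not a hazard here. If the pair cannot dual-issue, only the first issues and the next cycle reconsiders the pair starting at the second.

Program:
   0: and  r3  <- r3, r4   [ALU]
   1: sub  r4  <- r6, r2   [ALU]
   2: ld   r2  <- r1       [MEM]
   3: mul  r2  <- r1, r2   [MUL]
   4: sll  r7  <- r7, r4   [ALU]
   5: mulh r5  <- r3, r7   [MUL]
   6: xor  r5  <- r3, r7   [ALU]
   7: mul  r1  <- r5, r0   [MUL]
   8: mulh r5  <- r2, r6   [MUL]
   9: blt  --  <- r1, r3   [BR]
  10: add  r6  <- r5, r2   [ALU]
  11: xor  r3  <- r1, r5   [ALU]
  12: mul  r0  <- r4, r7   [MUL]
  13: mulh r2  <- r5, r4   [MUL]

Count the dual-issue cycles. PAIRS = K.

PAIRS = 4

  cy0 -> i0+i1 (and.ALU/sub.ALU) 2-wide
  cy1 -> i2 (ld.MEM) RAW+WAW r2
  cy2 -> i3+i4 (mul.MUL/sll.ALU) 2-wide
  cy3 -> i5 (mulh.MUL) WAW r5
  cy4 -> i6 (xor.ALU) RAW r5
  cy5 -> i7 (mul.MUL) no-port MUL/MUL
  cy6 -> i8 (mulh.MUL) no-port MUL/BR
  cy7 -> i9+i10 (blt.BR/add.ALU) 2-wide
  cy8 -> i11+i12 (xor.ALU/mul.MUL) 2-wide
  cy9 -> i13 (mulh.MUL) tail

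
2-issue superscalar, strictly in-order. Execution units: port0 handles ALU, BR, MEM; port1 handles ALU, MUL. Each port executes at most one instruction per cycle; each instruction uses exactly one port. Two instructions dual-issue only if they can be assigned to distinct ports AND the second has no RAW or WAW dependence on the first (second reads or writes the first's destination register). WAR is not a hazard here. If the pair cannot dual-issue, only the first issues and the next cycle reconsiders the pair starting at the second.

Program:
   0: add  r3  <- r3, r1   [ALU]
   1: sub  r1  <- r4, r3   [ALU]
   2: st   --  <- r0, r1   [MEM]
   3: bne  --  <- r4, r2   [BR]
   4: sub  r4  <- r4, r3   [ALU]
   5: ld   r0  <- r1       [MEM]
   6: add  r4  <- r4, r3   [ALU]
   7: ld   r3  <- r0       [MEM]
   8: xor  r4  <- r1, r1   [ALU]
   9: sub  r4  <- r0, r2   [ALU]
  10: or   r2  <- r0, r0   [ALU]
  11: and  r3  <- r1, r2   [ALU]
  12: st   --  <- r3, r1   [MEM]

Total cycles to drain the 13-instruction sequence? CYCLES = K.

[0] i0  add  -- RAW r3
[1] i1  sub  -- RAW r1
[2] i2  st  -- no-port MEM/BR
[3] i3,i4  bne+sub  -- pair
[4] i5,i6  ld+add  -- pair
[5] i7,i8  ld+xor  -- pair
[6] i9,i10  sub+or  -- pair
[7] i11  and  -- RAW r3
[8] i12  st  -- tail

CYCLES = 9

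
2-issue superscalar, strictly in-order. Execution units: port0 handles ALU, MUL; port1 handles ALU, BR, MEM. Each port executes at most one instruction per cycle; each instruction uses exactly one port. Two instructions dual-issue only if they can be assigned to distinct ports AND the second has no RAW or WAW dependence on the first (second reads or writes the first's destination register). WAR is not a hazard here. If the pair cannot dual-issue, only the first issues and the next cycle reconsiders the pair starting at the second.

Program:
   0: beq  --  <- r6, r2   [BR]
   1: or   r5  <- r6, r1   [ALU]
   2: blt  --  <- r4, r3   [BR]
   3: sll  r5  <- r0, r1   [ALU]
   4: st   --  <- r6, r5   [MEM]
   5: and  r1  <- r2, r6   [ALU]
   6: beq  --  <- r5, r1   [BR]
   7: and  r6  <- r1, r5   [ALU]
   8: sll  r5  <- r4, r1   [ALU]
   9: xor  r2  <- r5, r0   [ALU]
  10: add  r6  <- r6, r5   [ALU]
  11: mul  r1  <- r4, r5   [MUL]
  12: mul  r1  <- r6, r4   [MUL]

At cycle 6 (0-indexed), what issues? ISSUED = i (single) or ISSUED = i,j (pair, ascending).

c0: i0&i1 beq.BR/or.ALU  pair
c1: i2&i3 blt.BR/sll.ALU  pair
c2: i4&i5 st.MEM/and.ALU  pair
c3: i6&i7 beq.BR/and.ALU  pair
c4: i8 sll.ALU  RAW r5
c5: i9&i10 xor.ALU/add.ALU  pair
c6: i11 mul.MUL  no-port MUL/MUL
c7: i12 mul.MUL  tail

ISSUED = 11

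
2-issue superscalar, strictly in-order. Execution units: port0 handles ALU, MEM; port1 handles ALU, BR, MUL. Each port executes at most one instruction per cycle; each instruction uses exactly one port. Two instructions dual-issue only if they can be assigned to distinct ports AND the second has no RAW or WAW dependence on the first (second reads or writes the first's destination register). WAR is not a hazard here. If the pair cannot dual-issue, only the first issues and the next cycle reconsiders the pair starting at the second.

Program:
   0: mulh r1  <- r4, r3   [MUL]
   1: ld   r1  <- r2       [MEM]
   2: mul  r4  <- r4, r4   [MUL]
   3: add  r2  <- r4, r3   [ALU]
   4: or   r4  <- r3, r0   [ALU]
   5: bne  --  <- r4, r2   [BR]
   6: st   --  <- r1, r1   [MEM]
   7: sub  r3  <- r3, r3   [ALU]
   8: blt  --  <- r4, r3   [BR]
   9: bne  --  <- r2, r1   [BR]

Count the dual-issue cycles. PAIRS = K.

PAIRS = 3

  cy0 -> i0 (mulh) WAW r1
  cy1 -> i1+i2 (ld;mul) 2-wide
  cy2 -> i3+i4 (add;or) 2-wide
  cy3 -> i5+i6 (bne;st) 2-wide
  cy4 -> i7 (sub) RAW r3
  cy5 -> i8 (blt) no-port BR/BR
  cy6 -> i9 (bne) tail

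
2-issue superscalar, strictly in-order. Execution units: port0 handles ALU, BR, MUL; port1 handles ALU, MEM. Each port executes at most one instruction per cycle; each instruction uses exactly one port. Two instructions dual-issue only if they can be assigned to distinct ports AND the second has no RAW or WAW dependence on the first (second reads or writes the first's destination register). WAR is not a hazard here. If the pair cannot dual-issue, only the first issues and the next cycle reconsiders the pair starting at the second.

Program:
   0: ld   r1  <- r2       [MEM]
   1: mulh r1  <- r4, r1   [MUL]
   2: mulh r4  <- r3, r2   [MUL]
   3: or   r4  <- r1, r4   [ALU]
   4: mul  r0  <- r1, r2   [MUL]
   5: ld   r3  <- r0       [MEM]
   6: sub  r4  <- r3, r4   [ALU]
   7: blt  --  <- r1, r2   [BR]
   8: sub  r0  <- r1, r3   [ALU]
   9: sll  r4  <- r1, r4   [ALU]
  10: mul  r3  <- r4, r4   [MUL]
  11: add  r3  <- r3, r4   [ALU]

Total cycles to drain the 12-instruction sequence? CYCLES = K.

  cy0 -> i0 (ld) RAW+WAW r1
  cy1 -> i1 (mulh) no-port MUL/MUL
  cy2 -> i2 (mulh) RAW+WAW r4
  cy3 -> i3+i4 (or;mul) pair
  cy4 -> i5 (ld) RAW r3
  cy5 -> i6+i7 (sub;blt) pair
  cy6 -> i8+i9 (sub;sll) pair
  cy7 -> i10 (mul) RAW+WAW r3
  cy8 -> i11 (add) tail

CYCLES = 9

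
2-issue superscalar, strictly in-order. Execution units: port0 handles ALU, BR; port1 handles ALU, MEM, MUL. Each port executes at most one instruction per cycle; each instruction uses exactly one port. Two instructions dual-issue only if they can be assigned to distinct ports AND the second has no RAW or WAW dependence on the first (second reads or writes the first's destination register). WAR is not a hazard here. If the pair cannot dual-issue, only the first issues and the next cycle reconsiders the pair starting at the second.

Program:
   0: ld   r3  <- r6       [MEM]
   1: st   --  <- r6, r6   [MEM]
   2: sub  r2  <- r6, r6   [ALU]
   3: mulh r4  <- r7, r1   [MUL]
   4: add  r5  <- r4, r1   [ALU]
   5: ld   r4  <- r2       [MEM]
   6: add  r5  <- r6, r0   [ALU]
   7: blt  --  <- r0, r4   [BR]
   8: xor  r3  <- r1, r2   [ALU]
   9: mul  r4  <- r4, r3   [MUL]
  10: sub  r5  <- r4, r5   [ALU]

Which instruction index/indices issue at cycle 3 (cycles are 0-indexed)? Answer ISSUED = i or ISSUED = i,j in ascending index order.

0. ld @i0  | no-port MEM/MEM
1. st sub @i1+i2  | dual
2. mulh @i3  | RAW r4
3. add ld @i4+i5  | dual
4. add blt @i6+i7  | dual
5. xor @i8  | RAW r3
6. mul @i9  | RAW r4
7. sub @i10  | tail

ISSUED = 4,5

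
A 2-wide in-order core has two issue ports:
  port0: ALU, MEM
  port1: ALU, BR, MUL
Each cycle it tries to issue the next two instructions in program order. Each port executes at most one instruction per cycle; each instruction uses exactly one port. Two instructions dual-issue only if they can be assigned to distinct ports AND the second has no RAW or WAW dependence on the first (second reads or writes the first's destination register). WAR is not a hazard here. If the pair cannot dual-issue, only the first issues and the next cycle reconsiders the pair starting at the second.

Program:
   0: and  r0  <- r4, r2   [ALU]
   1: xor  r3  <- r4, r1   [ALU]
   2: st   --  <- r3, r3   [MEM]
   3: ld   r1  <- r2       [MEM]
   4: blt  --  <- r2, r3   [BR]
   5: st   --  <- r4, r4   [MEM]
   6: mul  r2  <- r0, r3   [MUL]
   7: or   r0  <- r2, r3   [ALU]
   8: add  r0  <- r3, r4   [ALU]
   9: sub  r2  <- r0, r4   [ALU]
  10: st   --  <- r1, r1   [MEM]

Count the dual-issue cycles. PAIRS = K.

c0: i0+i1 and.ALU xor.ALU  2-wide
c1: i2 st.MEM  no-port MEM/MEM
c2: i3+i4 ld.MEM blt.BR  2-wide
c3: i5+i6 st.MEM mul.MUL  2-wide
c4: i7 or.ALU  WAW r0
c5: i8 add.ALU  RAW r0
c6: i9+i10 sub.ALU st.MEM  2-wide

PAIRS = 4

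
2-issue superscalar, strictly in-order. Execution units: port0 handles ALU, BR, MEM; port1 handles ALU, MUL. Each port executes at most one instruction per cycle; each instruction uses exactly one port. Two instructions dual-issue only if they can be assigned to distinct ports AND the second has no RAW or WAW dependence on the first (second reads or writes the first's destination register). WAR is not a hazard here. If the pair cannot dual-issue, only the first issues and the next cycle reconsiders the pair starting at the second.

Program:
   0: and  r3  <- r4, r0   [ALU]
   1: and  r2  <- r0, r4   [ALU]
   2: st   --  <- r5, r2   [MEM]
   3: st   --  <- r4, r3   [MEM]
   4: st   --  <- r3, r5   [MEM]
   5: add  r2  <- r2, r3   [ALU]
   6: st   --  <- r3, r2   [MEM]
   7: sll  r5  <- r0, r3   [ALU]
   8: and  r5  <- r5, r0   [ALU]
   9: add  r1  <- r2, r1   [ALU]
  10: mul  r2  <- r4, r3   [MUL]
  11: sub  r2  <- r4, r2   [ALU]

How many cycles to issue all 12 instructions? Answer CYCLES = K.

t=0 i0&i1:and.ALU;and.ALU ; 2-wide
t=1 i2:st.MEM ; no-port MEM/MEM
t=2 i3:st.MEM ; no-port MEM/MEM
t=3 i4&i5:st.MEM;add.ALU ; 2-wide
t=4 i6&i7:st.MEM;sll.ALU ; 2-wide
t=5 i8&i9:and.ALU;add.ALU ; 2-wide
t=6 i10:mul.MUL ; RAW+WAW r2
t=7 i11:sub.ALU ; tail

CYCLES = 8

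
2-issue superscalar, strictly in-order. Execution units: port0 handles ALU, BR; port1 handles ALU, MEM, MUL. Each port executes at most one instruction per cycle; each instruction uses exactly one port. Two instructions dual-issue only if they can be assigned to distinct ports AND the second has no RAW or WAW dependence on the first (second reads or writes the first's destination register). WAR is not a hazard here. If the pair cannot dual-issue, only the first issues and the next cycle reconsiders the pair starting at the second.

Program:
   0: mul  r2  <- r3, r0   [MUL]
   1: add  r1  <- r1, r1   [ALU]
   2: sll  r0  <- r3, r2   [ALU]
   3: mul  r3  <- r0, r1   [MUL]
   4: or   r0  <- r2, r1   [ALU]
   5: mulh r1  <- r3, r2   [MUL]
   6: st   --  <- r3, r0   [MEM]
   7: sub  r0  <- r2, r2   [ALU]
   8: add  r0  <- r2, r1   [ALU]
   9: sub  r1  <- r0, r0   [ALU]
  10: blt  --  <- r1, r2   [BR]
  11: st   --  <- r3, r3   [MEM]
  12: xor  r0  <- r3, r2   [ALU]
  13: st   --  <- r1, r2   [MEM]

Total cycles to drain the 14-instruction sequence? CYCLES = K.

0. mul.MUL;add.ALU @i0+i1  | dual
1. sll.ALU @i2  | RAW r0
2. mul.MUL;or.ALU @i3+i4  | dual
3. mulh.MUL @i5  | no-port MUL/MEM
4. st.MEM;sub.ALU @i6+i7  | dual
5. add.ALU @i8  | RAW r0
6. sub.ALU @i9  | RAW r1
7. blt.BR;st.MEM @i10+i11  | dual
8. xor.ALU;st.MEM @i12+i13  | dual

CYCLES = 9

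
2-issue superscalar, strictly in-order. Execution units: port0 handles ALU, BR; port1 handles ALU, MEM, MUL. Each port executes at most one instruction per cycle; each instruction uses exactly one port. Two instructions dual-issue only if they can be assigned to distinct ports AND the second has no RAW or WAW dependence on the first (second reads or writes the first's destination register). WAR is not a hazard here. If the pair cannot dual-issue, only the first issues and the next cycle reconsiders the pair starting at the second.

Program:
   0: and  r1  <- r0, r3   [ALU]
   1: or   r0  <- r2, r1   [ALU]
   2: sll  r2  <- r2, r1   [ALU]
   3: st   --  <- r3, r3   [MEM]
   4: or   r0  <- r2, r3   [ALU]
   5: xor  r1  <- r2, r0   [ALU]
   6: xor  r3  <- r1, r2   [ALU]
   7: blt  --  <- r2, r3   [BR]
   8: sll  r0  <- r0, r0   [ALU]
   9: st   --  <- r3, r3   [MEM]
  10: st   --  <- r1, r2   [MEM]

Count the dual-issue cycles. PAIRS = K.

PAIRS = 3

#0 head=0: and i0 RAW r1
#1 head=1: or/sll i1,i2 dual
#2 head=3: st/or i3,i4 dual
#3 head=5: xor i5 RAW r1
#4 head=6: xor i6 RAW r3
#5 head=7: blt/sll i7,i8 dual
#6 head=9: st i9 no-port MEM/MEM
#7 head=10: st i10 tail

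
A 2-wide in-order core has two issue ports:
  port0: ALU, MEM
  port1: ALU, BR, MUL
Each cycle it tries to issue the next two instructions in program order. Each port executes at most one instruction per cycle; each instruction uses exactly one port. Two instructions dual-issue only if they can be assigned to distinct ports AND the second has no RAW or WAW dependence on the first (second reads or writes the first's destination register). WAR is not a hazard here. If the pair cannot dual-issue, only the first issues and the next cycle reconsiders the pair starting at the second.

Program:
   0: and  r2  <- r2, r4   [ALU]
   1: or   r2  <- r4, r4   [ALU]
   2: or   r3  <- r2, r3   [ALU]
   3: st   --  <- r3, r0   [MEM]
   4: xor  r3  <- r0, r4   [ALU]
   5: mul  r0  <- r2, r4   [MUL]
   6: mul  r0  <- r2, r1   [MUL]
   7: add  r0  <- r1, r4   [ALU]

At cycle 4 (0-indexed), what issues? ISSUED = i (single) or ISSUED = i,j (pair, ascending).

ISSUED = 5

0. and.ALU @i0  | WAW r2
1. or.ALU @i1  | RAW r2
2. or.ALU @i2  | RAW r3
3. st.MEM+xor.ALU @i3/i4  | dual
4. mul.MUL @i5  | no-port MUL/MUL
5. mul.MUL @i6  | WAW r0
6. add.ALU @i7  | tail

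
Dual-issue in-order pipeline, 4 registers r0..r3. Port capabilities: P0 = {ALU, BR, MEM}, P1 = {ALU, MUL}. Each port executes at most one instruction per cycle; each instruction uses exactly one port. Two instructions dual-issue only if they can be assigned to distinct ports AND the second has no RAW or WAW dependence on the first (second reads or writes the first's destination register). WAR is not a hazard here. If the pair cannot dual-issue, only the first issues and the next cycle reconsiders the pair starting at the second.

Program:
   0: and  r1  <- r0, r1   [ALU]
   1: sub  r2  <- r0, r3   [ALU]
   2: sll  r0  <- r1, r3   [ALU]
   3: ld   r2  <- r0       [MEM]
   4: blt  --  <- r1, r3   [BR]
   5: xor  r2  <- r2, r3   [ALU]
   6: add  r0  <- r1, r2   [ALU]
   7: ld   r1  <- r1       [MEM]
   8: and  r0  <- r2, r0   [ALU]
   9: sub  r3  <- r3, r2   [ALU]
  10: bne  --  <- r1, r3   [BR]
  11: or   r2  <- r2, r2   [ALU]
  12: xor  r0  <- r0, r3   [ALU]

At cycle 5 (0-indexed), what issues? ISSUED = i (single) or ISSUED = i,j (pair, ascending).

c0: i0/i1 and.ALU/sub.ALU  pair
c1: i2 sll.ALU  RAW r0
c2: i3 ld.MEM  no-port MEM/BR
c3: i4/i5 blt.BR/xor.ALU  pair
c4: i6/i7 add.ALU/ld.MEM  pair
c5: i8/i9 and.ALU/sub.ALU  pair
c6: i10/i11 bne.BR/or.ALU  pair
c7: i12 xor.ALU  tail

ISSUED = 8,9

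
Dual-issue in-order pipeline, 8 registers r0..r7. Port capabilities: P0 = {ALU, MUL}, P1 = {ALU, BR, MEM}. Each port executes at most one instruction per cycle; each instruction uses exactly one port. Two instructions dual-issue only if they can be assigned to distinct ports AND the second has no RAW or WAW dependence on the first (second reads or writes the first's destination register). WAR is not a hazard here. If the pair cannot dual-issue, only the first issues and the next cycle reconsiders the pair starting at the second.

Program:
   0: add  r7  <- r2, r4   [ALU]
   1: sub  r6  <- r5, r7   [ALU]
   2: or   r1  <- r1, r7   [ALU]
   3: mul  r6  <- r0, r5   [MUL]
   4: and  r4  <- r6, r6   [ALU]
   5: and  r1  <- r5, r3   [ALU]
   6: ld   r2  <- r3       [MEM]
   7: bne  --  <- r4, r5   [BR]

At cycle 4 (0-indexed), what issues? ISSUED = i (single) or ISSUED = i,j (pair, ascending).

ISSUED = 6

t=0 i0:add.ALU ; RAW r7
t=1 i1+i2:sub.ALU or.ALU ; dual
t=2 i3:mul.MUL ; RAW r6
t=3 i4+i5:and.ALU and.ALU ; dual
t=4 i6:ld.MEM ; no-port MEM/BR
t=5 i7:bne.BR ; tail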